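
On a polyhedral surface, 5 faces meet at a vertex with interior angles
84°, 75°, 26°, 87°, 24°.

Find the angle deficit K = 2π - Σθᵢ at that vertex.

Sum of angles = 296°. K = 360° - 296° = 64° = 16π/45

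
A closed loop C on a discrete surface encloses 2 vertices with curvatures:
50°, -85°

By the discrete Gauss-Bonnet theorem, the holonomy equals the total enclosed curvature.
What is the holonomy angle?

Holonomy = total enclosed curvature = 50° + (-85°) = -35°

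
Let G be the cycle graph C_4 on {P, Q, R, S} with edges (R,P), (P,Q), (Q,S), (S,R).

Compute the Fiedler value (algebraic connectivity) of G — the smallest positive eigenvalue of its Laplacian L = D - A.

The cycle graph C_n has Laplacian eigenvalues λ_k = 2 − 2cos(2πk/n), k = 0, 1, …, n−1. Here n = 4:
k=0: 2 − 2cos(0) = 0.0; k=1: 2 − 2cos(π/2) = 2.0; k=2: 2 − 2cos(π) = 4.0; k=3: 2 − 2cos(3π/2) = 2.0.
Laplacian eigenvalues: [0.0, 2.0, 2.0, 4.0]. Algebraic connectivity (smallest non-zero eigenvalue) = 2.0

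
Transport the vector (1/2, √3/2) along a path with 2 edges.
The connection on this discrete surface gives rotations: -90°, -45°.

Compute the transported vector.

Total rotation: (-90°) + (-45°) = -135°. Final vector: (0.2588, -0.9659)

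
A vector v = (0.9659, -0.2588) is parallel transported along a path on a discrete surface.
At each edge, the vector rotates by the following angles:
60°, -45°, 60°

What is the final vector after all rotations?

Total rotation: 60° + (-45°) + 60° = 75°. Final vector: (0.5000, 0.8660)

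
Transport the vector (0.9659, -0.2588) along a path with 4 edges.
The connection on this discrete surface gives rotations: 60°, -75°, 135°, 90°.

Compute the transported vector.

Total rotation: 60° + (-75°) + 135° + 90° = 210° ≡ -150° (mod 360°). Final vector: (-0.9659, -0.2588)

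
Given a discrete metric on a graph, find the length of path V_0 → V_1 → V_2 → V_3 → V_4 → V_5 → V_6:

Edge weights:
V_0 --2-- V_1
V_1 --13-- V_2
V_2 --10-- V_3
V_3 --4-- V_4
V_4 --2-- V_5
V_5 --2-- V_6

Arc length = 2 + 13 + 10 + 4 + 2 + 2 = 33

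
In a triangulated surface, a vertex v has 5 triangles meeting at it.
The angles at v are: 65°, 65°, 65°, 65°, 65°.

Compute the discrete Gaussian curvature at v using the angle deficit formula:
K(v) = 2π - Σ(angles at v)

Sum of angles = 325°. K = 360° - 325° = 35° = 7π/36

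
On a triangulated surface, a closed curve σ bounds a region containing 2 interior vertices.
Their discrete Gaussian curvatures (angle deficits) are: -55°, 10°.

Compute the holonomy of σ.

Holonomy = total enclosed curvature = (-55°) + 10° = -45°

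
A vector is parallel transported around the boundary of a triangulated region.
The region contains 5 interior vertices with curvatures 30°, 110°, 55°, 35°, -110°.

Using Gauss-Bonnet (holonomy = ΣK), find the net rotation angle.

Holonomy = total enclosed curvature = 30° + 110° + 55° + 35° + (-110°) = 120°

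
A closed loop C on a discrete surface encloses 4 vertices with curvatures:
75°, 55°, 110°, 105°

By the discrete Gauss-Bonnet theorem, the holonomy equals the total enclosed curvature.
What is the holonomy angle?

Holonomy = total enclosed curvature = 75° + 55° + 110° + 105° = 345°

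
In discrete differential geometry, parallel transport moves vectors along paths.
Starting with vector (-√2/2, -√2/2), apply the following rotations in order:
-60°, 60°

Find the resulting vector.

Total rotation: (-60°) + 60° = 0°. Final vector: (-0.7071, -0.7071)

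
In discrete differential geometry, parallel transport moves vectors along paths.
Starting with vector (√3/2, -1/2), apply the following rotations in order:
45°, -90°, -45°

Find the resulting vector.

Total rotation: 45° + (-90°) + (-45°) = -90°. Final vector: (-0.5000, -0.8660)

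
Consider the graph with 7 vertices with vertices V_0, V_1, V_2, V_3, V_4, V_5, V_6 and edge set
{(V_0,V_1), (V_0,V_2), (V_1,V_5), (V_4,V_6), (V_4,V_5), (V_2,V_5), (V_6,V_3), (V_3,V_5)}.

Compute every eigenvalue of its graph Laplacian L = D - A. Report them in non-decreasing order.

Degrees: deg(V_0) = 2, deg(V_1) = 2, deg(V_2) = 2, deg(V_3) = 2, deg(V_4) = 2, deg(V_5) = 4, deg(V_6) = 2.
L = D − A with rows/columns ordered (V_0, V_1, V_2, V_3, V_4, V_5, V_6):
  [ 2, -1, -1,  0,  0,  0,  0]
  [-1,  2,  0,  0,  0, -1,  0]
  [-1,  0,  2,  0,  0, -1,  0]
  [ 0,  0,  0,  2,  0, -1, -1]
  [ 0,  0,  0,  0,  2, -1, -1]
  [ 0, -1, -1, -1, -1,  4,  0]
  [ 0,  0,  0, -1, -1,  0,  2]
Characteristic polynomial: det(λI − L) = λ(λ² − 4λ + 2)(λ − 2)²(λ² − 8λ + 14).
Roots: λ = 0; (λ² − 4λ + 2) = 0 ⇒ λ = 2 ± √2 ≈ 0.5858, 3.4142; (λ − 2) = 0 ⇒ λ = 2 (multiplicity 2); (λ² − 8λ + 14) = 0 ⇒ λ = 4 ± √2 ≈ 2.5858, 5.4142.
(Check: the roots sum (with multiplicity) to 16, matching trace L = Σdeg = 2·8 = 16.)
Laplacian eigenvalues (increasing order): [0.0, 0.5858, 2.0, 2.0, 2.5858, 3.4142, 5.4142]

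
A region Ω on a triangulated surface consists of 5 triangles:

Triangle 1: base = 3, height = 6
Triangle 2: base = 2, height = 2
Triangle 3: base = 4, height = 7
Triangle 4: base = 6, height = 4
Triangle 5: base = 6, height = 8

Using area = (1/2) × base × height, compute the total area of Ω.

(1/2)×3×6 + (1/2)×2×2 + (1/2)×4×7 + (1/2)×6×4 + (1/2)×6×8 = 61.0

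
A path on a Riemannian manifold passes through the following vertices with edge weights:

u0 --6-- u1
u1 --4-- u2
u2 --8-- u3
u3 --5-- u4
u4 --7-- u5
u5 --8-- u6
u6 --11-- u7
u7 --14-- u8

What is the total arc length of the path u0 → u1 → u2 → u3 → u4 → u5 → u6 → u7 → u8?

Arc length = 6 + 4 + 8 + 5 + 7 + 8 + 11 + 14 = 63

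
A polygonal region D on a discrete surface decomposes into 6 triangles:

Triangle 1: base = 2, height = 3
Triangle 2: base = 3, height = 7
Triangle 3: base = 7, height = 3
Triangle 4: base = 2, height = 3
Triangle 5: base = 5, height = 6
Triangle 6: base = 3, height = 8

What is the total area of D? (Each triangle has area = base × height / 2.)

(1/2)×2×3 + (1/2)×3×7 + (1/2)×7×3 + (1/2)×2×3 + (1/2)×5×6 + (1/2)×3×8 = 54.0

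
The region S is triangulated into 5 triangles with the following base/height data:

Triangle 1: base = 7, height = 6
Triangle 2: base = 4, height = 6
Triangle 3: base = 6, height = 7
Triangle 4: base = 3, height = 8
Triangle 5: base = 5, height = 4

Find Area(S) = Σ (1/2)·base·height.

(1/2)×7×6 + (1/2)×4×6 + (1/2)×6×7 + (1/2)×3×8 + (1/2)×5×4 = 76.0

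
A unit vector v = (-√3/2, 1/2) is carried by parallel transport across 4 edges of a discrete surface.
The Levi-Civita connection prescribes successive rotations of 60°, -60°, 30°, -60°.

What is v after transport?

Total rotation: 60° + (-60°) + 30° + (-60°) = -30°. Final vector: (-0.5000, 0.8660)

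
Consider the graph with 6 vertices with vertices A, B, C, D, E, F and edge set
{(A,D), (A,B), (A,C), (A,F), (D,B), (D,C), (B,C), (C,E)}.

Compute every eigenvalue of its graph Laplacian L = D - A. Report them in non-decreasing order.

Degrees: deg(A) = 4, deg(B) = 3, deg(C) = 4, deg(D) = 3, deg(E) = 1, deg(F) = 1.
L = D − A with rows/columns ordered (A, B, C, D, E, F):
  [ 4, -1, -1, -1,  0, -1]
  [-1,  3, -1, -1,  0,  0]
  [-1, -1,  4, -1, -1,  0]
  [-1, -1, -1,  3,  0,  0]
  [ 0,  0, -1,  0,  1,  0]
  [-1,  0,  0,  0,  0,  1]
Characteristic polynomial: det(λI − L) = λ(λ² − 6λ + 4)(λ² − 6λ + 6)(λ − 4).
Roots: λ = 0; (λ² − 6λ + 4) = 0 ⇒ λ = 3 ± √5 ≈ 0.7639, 5.2361; (λ² − 6λ + 6) = 0 ⇒ λ = 3 ± √3 ≈ 1.2679, 4.7321; (λ − 4) = 0 ⇒ λ = 4.
(Check: the roots sum (with multiplicity) to 16, matching trace L = Σdeg = 2·8 = 16.)
Laplacian eigenvalues (increasing order): [0.0, 0.7639, 1.2679, 4.0, 4.7321, 5.2361]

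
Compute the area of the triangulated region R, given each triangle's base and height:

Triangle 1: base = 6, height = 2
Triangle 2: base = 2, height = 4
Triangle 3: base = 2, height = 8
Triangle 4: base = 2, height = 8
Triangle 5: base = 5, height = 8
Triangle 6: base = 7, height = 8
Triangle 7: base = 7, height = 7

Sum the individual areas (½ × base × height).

(1/2)×6×2 + (1/2)×2×4 + (1/2)×2×8 + (1/2)×2×8 + (1/2)×5×8 + (1/2)×7×8 + (1/2)×7×7 = 98.5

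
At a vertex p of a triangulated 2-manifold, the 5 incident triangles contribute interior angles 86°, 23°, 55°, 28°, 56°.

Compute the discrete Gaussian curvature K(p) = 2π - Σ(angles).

Sum of angles = 248°. K = 360° - 248° = 112° = 28π/45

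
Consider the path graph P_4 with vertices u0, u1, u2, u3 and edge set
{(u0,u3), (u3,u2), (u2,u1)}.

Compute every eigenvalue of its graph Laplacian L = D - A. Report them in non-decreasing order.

The path graph P_n has Laplacian eigenvalues λ_k = 2 − 2cos(kπ/n), k = 0, 1, …, n−1. Here n = 4:
k=0: 2 − 2cos(0) = 0.0; k=1: 2 − 2cos(π/4) = 0.5858; k=2: 2 − 2cos(π/2) = 2.0; k=3: 2 − 2cos(3π/4) = 3.4142.
Laplacian eigenvalues (increasing order): [0.0, 0.5858, 2.0, 3.4142]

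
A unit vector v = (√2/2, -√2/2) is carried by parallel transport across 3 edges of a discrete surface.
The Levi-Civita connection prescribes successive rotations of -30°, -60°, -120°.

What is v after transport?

Total rotation: (-30°) + (-60°) + (-120°) = -210° ≡ 150° (mod 360°). Final vector: (-0.2588, 0.9659)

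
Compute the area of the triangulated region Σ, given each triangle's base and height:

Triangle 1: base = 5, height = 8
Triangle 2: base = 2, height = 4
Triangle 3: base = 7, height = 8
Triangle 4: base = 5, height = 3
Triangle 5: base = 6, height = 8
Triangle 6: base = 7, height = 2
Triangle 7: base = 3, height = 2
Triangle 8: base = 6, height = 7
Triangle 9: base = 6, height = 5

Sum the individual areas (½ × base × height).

(1/2)×5×8 + (1/2)×2×4 + (1/2)×7×8 + (1/2)×5×3 + (1/2)×6×8 + (1/2)×7×2 + (1/2)×3×2 + (1/2)×6×7 + (1/2)×6×5 = 129.5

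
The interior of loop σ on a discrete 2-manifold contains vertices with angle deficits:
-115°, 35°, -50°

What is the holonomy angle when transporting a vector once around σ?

Holonomy = total enclosed curvature = (-115°) + 35° + (-50°) = -130°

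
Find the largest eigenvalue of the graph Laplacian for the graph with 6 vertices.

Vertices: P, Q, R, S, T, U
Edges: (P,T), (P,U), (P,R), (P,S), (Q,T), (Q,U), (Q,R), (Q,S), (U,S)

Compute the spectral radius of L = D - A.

Degrees: deg(P) = 4, deg(Q) = 4, deg(R) = 2, deg(S) = 3, deg(T) = 2, deg(U) = 3.
L = D − A with rows/columns ordered (P, Q, R, S, T, U):
  [ 4,  0, -1, -1, -1, -1]
  [ 0,  4, -1, -1, -1, -1]
  [-1, -1,  2,  0,  0,  0]
  [-1, -1,  0,  3,  0, -1]
  [-1, -1,  0,  0,  2,  0]
  [-1, -1,  0, -1,  0,  3]
Characteristic polynomial: det(λI − L) = λ(λ − 2)²(λ − 4)²(λ − 6).
Roots: λ = 0; (λ − 2) = 0 ⇒ λ = 2 (multiplicity 2); (λ − 4) = 0 ⇒ λ = 4 (multiplicity 2); (λ − 6) = 0 ⇒ λ = 6.
(Check: the roots sum (with multiplicity) to 18, matching trace L = Σdeg = 2·9 = 18.)
Laplacian eigenvalues: [0.0, 2.0, 2.0, 4.0, 4.0, 6.0]. Largest eigenvalue (spectral radius) = 6.0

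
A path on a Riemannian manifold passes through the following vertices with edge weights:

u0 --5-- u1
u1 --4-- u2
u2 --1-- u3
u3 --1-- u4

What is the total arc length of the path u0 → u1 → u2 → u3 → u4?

Arc length = 5 + 4 + 1 + 1 = 11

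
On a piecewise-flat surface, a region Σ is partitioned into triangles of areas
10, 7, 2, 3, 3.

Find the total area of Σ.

10 + 7 + 2 + 3 + 3 = 25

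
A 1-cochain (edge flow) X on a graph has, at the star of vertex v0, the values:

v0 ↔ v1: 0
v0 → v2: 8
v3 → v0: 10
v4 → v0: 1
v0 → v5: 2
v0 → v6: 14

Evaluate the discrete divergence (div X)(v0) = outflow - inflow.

Divergence = sum of outgoing flows = 0 + 8 + (-10) + (-1) + 2 + 14 = 13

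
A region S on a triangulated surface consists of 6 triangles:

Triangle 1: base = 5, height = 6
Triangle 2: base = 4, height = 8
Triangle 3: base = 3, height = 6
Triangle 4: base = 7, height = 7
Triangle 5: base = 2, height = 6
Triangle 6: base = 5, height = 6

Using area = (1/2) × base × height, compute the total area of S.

(1/2)×5×6 + (1/2)×4×8 + (1/2)×3×6 + (1/2)×7×7 + (1/2)×2×6 + (1/2)×5×6 = 85.5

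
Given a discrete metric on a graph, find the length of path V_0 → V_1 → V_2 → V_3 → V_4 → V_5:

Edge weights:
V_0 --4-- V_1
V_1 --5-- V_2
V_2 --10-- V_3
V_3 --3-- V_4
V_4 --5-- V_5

Arc length = 4 + 5 + 10 + 3 + 5 = 27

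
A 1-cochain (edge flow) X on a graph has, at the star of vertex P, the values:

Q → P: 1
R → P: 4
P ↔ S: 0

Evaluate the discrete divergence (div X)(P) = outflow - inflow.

Divergence = sum of outgoing flows = (-1) + (-4) + 0 = -5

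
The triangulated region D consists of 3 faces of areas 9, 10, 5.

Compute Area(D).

9 + 10 + 5 = 24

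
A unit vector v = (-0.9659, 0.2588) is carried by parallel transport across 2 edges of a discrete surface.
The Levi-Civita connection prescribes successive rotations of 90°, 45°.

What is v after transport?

Total rotation: 90° + 45° = 135°. Final vector: (0.5000, -0.8660)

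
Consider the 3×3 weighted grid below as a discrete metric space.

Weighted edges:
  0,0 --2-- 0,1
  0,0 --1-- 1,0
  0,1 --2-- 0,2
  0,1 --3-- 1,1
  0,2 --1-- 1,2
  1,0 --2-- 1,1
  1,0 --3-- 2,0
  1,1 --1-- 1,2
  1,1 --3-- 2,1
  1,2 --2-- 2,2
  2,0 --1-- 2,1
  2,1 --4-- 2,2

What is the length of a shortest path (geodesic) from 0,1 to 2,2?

Shortest path: 0,1 → 0,2 → 1,2 → 2,2, total weight = 5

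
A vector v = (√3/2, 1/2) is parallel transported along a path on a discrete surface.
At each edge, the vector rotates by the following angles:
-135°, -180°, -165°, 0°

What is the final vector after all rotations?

Total rotation: (-135°) + (-180°) + (-165°) + 0° = -480° ≡ -120° (mod 360°). Final vector: (0, -1)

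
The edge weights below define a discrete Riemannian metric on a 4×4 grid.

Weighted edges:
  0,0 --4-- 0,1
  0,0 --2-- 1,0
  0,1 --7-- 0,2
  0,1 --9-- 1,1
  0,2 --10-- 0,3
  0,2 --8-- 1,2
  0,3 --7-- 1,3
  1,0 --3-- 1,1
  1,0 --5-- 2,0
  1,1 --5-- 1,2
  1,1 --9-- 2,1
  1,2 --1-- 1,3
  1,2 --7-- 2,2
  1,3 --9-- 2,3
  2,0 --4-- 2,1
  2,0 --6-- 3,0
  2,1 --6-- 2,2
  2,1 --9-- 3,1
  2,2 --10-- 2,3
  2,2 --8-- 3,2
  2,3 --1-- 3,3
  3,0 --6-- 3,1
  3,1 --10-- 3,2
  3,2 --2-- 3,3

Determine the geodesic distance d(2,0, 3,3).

Shortest path: 2,0 → 2,1 → 2,2 → 3,2 → 3,3, total weight = 20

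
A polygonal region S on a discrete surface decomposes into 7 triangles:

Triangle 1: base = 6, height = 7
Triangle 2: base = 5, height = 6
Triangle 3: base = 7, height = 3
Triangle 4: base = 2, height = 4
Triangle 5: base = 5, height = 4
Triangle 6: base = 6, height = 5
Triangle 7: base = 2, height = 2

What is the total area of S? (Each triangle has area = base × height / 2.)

(1/2)×6×7 + (1/2)×5×6 + (1/2)×7×3 + (1/2)×2×4 + (1/2)×5×4 + (1/2)×6×5 + (1/2)×2×2 = 77.5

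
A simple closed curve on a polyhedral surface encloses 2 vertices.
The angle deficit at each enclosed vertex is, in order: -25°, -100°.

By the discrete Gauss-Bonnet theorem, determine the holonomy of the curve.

Holonomy = total enclosed curvature = (-25°) + (-100°) = -125°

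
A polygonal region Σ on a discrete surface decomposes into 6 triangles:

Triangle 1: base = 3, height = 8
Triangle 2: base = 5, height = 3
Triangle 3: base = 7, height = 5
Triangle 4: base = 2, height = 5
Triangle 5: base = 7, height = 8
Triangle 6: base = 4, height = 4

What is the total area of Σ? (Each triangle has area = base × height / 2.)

(1/2)×3×8 + (1/2)×5×3 + (1/2)×7×5 + (1/2)×2×5 + (1/2)×7×8 + (1/2)×4×4 = 78.0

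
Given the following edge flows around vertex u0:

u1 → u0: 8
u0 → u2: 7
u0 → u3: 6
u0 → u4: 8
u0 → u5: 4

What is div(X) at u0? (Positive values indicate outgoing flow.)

Divergence = sum of outgoing flows = (-8) + 7 + 6 + 8 + 4 = 17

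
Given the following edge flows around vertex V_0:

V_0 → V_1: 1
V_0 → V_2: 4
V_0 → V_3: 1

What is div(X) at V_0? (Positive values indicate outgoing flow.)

Divergence = sum of outgoing flows = 1 + 4 + 1 = 6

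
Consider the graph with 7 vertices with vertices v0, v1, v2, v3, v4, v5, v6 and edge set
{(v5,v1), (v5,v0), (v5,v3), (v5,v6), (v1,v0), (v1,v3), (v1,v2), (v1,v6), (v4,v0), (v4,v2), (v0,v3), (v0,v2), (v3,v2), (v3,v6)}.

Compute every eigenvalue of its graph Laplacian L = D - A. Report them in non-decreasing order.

Degrees: deg(v0) = 5, deg(v1) = 5, deg(v2) = 4, deg(v3) = 5, deg(v4) = 2, deg(v5) = 4, deg(v6) = 3.
L = D − A with rows/columns ordered (v0, v1, v2, v3, v4, v5, v6):
  [ 5, -1, -1, -1, -1, -1,  0]
  [-1,  5, -1, -1,  0, -1, -1]
  [-1, -1,  4, -1, -1,  0,  0]
  [-1, -1, -1,  5,  0, -1, -1]
  [-1,  0, -1,  0,  2,  0,  0]
  [-1, -1,  0, -1,  0,  4, -1]
  [ 0, -1,  0, -1,  0, -1,  3]
Characteristic polynomial: det(λI − L) = λ(λ² − 6λ + 7)(λ² − 10λ + 23)(λ − 6)².
Roots: λ = 0; (λ² − 6λ + 7) = 0 ⇒ λ = 3 ± √2 ≈ 1.5858, 4.4142; (λ² − 10λ + 23) = 0 ⇒ λ = 5 ± √2 ≈ 3.5858, 6.4142; (λ − 6) = 0 ⇒ λ = 6 (multiplicity 2).
(Check: the roots sum (with multiplicity) to 28, matching trace L = Σdeg = 2·14 = 28.)
Laplacian eigenvalues (increasing order): [0.0, 1.5858, 3.5858, 4.4142, 6.0, 6.0, 6.4142]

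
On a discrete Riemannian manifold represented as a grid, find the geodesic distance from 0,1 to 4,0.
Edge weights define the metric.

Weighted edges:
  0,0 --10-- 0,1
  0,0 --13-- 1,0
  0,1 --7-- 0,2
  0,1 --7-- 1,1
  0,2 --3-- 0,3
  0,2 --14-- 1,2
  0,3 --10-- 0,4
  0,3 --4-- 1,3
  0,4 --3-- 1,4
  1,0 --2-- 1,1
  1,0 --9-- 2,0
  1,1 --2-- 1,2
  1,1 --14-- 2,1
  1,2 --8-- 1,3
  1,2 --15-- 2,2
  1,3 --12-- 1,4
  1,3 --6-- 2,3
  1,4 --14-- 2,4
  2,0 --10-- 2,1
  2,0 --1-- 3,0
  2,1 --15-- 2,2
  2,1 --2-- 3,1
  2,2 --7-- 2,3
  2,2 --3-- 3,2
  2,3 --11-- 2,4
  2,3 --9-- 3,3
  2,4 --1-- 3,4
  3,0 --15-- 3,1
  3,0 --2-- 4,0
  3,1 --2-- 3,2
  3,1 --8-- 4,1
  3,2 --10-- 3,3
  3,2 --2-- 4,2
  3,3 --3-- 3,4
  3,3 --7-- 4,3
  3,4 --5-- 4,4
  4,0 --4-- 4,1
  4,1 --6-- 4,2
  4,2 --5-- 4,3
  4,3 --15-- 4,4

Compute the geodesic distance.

Shortest path: 0,1 → 1,1 → 1,0 → 2,0 → 3,0 → 4,0, total weight = 21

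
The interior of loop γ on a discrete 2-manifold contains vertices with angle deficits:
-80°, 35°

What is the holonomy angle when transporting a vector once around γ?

Holonomy = total enclosed curvature = (-80°) + 35° = -45°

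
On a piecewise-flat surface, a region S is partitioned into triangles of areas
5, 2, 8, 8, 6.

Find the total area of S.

5 + 2 + 8 + 8 + 6 = 29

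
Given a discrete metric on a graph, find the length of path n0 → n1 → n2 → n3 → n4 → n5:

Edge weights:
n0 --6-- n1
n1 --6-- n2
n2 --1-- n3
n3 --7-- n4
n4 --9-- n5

Arc length = 6 + 6 + 1 + 7 + 9 = 29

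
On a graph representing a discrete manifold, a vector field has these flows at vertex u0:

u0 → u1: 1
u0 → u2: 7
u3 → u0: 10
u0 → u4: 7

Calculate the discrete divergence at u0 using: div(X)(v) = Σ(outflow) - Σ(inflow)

Divergence = sum of outgoing flows = 1 + 7 + (-10) + 7 = 5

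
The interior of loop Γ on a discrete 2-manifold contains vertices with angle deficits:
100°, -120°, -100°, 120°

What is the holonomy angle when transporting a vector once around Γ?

Holonomy = total enclosed curvature = 100° + (-120°) + (-100°) + 120° = 0°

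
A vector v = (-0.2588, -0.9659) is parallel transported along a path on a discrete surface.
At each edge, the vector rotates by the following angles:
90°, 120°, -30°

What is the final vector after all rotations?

Total rotation: 90° + 120° + (-30°) = 180°. Final vector: (0.2588, 0.9659)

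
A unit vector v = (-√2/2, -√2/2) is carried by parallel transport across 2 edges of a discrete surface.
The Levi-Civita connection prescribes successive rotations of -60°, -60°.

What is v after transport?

Total rotation: (-60°) + (-60°) = -120°. Final vector: (-0.2588, 0.9659)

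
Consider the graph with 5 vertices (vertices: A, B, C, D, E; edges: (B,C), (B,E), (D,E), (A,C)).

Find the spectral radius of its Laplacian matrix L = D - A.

Degrees: deg(A) = 1, deg(B) = 2, deg(C) = 2, deg(D) = 1, deg(E) = 2.
L = D − A with rows/columns ordered (A, B, C, D, E):
  [ 1,  0, -1,  0,  0]
  [ 0,  2, -1,  0, -1]
  [-1, -1,  2,  0,  0]
  [ 0,  0,  0,  1, -1]
  [ 0, -1,  0, -1,  2]
Characteristic polynomial: det(λI − L) = λ(λ² − 3λ + 1)(λ² − 5λ + 5).
Roots: λ = 0; (λ² − 3λ + 1) = 0 ⇒ λ = (3 ± √5)/2 ≈ 0.382, 2.618; (λ² − 5λ + 5) = 0 ⇒ λ = (5 ± √5)/2 ≈ 1.382, 3.618.
(Check: the roots sum (with multiplicity) to 8, matching trace L = Σdeg = 2·4 = 8.)
Laplacian eigenvalues: [0.0, 0.382, 1.382, 2.618, 3.618]. Largest eigenvalue (spectral radius) = 3.618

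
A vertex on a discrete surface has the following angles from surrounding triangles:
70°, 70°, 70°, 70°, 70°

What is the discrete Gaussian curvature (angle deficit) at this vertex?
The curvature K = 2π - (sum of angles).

Sum of angles = 350°. K = 360° - 350° = 10° = π/18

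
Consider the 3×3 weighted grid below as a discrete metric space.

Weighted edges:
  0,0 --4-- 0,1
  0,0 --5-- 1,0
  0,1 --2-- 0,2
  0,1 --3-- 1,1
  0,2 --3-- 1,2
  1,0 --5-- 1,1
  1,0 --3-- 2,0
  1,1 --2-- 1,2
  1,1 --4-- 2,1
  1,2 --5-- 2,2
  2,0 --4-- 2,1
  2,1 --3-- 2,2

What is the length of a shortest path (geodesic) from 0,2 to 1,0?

Shortest path: 0,2 → 0,1 → 1,1 → 1,0, total weight = 10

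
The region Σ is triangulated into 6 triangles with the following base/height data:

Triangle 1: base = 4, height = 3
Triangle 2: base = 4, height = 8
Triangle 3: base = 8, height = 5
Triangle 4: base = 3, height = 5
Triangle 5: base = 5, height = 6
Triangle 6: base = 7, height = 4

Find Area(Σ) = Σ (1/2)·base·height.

(1/2)×4×3 + (1/2)×4×8 + (1/2)×8×5 + (1/2)×3×5 + (1/2)×5×6 + (1/2)×7×4 = 78.5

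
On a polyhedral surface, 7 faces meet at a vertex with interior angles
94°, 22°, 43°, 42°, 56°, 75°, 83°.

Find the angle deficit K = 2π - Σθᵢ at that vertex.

Sum of angles = 415°. K = 360° - 415° = -55° = -11π/36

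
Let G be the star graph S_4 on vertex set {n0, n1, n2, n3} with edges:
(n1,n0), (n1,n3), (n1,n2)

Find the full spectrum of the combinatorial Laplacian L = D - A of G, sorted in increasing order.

The star S_4 is the complete bipartite graph K_{1,3} (one hub of degree 3, 3 leaves of degree 1). The Laplacian spectrum of K_{p,q} is 0, p (multiplicity q−1), q (multiplicity p−1), p+q. With p = 1, q = 3: 0 once, 1 with multiplicity 2, and 4 once. (Check: trace L = sum of degrees = 6 = 2·1 + 4.)
Laplacian eigenvalues (increasing order): [0.0, 1.0, 1.0, 4.0]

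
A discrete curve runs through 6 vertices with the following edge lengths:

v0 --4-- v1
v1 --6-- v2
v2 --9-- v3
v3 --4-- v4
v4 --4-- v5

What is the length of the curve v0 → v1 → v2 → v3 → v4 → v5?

Arc length = 4 + 6 + 9 + 4 + 4 = 27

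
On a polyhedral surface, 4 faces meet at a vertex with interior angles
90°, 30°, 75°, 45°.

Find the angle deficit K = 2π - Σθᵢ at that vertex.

Sum of angles = 240°. K = 360° - 240° = 120° = 2π/3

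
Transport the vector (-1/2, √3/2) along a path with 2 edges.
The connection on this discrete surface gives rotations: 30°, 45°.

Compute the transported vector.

Total rotation: 30° + 45° = 75°. Final vector: (-0.9659, -0.2588)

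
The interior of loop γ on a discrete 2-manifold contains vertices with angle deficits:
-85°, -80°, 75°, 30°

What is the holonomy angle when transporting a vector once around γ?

Holonomy = total enclosed curvature = (-85°) + (-80°) + 75° + 30° = -60°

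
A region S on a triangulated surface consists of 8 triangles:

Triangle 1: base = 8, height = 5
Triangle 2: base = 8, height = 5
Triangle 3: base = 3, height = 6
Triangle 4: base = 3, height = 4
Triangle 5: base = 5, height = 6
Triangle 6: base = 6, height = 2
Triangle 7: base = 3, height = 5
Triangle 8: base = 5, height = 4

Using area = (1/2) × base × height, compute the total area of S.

(1/2)×8×5 + (1/2)×8×5 + (1/2)×3×6 + (1/2)×3×4 + (1/2)×5×6 + (1/2)×6×2 + (1/2)×3×5 + (1/2)×5×4 = 93.5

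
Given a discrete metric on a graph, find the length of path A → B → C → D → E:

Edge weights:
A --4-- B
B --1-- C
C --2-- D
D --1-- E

Arc length = 4 + 1 + 2 + 1 = 8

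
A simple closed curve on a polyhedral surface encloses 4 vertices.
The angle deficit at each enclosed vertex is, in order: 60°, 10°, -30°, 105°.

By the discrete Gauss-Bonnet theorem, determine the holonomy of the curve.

Holonomy = total enclosed curvature = 60° + 10° + (-30°) + 105° = 145°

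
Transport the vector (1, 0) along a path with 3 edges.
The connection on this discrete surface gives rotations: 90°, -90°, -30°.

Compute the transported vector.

Total rotation: 90° + (-90°) + (-30°) = -30°. Final vector: (0.8660, -0.5000)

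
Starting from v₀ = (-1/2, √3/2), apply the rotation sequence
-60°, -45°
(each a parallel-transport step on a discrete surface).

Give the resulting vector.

Total rotation: (-60°) + (-45°) = -105°. Final vector: (0.9659, 0.2588)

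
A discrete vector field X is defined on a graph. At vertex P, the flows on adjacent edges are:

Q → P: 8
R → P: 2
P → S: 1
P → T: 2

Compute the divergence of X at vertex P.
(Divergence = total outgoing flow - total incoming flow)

Divergence = sum of outgoing flows = (-8) + (-2) + 1 + 2 = -7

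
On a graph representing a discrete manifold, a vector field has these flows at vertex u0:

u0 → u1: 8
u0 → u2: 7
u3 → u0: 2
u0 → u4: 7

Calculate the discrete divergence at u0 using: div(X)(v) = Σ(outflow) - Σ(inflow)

Divergence = sum of outgoing flows = 8 + 7 + (-2) + 7 = 20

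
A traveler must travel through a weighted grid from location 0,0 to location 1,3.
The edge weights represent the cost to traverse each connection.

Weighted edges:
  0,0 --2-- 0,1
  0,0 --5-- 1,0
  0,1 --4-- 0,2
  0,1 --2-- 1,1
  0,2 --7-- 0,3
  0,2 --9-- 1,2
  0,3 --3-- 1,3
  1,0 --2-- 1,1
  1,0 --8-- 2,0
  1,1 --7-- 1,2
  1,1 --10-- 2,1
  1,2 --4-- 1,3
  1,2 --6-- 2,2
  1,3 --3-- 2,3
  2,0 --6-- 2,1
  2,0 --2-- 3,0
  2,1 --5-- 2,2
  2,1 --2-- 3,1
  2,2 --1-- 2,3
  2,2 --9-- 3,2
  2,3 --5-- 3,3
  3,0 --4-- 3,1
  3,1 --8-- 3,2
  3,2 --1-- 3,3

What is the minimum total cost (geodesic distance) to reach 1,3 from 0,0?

Shortest path: 0,0 → 0,1 → 1,1 → 1,2 → 1,3, total weight = 15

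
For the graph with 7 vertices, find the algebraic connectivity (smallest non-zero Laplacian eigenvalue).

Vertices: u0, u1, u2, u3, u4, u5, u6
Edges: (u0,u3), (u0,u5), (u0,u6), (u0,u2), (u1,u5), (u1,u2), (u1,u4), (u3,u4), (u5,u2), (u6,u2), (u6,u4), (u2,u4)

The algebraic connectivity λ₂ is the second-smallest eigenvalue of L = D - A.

Degrees: deg(u0) = 4, deg(u1) = 3, deg(u2) = 5, deg(u3) = 2, deg(u4) = 4, deg(u5) = 3, deg(u6) = 3.
L = D − A with rows/columns ordered (u0, u1, u2, u3, u4, u5, u6):
  [ 4,  0, -1, -1,  0, -1, -1]
  [ 0,  3, -1,  0, -1, -1,  0]
  [-1, -1,  5,  0, -1, -1, -1]
  [-1,  0,  0,  2, -1,  0,  0]
  [ 0, -1, -1, -1,  4,  0, -1]
  [-1, -1, -1,  0,  0,  3,  0]
  [-1,  0, -1,  0, -1,  0,  3]
Characteristic polynomial: det(λI − L) = λ(λ² − 8λ + 11)(λ² − 8λ + 14)(λ − 3)(λ − 5).
Roots: λ = 0; (λ² − 8λ + 11) = 0 ⇒ λ = 4 ± √5 ≈ 1.7639, 6.2361; (λ² − 8λ + 14) = 0 ⇒ λ = 4 ± √2 ≈ 2.5858, 5.4142; (λ − 3) = 0 ⇒ λ = 3; (λ − 5) = 0 ⇒ λ = 5.
(Check: the roots sum (with multiplicity) to 24, matching trace L = Σdeg = 2·12 = 24.)
Laplacian eigenvalues: [0.0, 1.7639, 2.5858, 3.0, 5.0, 5.4142, 6.2361]. Algebraic connectivity (smallest non-zero eigenvalue) = 1.7639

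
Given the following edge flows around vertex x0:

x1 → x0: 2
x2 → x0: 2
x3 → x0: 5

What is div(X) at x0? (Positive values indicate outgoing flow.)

Divergence = sum of outgoing flows = (-2) + (-2) + (-5) = -9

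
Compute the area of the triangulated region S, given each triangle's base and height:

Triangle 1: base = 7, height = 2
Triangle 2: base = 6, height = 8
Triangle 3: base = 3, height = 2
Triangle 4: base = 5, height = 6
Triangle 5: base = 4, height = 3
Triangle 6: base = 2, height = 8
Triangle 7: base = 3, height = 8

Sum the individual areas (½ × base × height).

(1/2)×7×2 + (1/2)×6×8 + (1/2)×3×2 + (1/2)×5×6 + (1/2)×4×3 + (1/2)×2×8 + (1/2)×3×8 = 75.0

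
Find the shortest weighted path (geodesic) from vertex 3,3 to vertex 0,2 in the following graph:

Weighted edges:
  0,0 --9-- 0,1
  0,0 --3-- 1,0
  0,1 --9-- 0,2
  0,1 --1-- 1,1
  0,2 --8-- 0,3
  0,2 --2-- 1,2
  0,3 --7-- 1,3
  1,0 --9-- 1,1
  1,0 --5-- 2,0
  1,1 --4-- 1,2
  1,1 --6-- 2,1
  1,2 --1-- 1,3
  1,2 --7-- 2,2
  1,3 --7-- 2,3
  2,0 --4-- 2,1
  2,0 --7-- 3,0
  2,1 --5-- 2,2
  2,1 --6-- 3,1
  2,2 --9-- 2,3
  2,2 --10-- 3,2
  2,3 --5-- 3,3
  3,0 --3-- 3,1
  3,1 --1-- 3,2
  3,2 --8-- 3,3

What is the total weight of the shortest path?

Shortest path: 3,3 → 2,3 → 1,3 → 1,2 → 0,2, total weight = 15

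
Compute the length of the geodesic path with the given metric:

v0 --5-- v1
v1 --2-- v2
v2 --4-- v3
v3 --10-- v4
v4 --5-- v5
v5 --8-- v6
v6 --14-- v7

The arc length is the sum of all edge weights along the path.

Arc length = 5 + 2 + 4 + 10 + 5 + 8 + 14 = 48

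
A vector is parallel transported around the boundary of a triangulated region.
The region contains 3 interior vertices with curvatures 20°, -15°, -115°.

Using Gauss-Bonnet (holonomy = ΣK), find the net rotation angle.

Holonomy = total enclosed curvature = 20° + (-15°) + (-115°) = -110°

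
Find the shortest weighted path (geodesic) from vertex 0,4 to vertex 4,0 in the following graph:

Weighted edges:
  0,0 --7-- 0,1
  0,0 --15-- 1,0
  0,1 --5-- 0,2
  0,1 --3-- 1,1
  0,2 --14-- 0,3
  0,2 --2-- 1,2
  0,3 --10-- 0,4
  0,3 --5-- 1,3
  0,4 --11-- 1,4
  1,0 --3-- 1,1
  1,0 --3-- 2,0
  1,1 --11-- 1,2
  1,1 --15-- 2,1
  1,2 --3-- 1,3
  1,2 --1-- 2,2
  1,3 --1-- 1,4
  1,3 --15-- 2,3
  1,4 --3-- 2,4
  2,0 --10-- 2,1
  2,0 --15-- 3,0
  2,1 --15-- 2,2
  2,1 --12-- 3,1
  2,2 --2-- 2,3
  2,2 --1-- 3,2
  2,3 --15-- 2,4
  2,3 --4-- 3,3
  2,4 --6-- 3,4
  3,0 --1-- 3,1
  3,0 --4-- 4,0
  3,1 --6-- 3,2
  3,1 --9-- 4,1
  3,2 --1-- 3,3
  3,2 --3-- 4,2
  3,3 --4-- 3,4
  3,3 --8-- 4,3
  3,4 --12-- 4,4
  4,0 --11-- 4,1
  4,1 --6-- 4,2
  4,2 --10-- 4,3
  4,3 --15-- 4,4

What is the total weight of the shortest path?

Shortest path: 0,4 → 1,4 → 1,3 → 1,2 → 2,2 → 3,2 → 3,1 → 3,0 → 4,0, total weight = 28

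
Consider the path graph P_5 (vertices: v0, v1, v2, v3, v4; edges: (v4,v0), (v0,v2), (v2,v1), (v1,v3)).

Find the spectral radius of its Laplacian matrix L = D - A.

The path graph P_n has Laplacian eigenvalues λ_k = 2 − 2cos(kπ/n), k = 0, 1, …, n−1. Here n = 5:
k=0: 2 − 2cos(0) = 0.0; k=1: 2 − 2cos(π/5) = 0.382; k=2: 2 − 2cos(2π/5) = 1.382; k=3: 2 − 2cos(3π/5) = 2.618; k=4: 2 − 2cos(4π/5) = 3.618.
Laplacian eigenvalues: [0.0, 0.382, 1.382, 2.618, 3.618]. Largest eigenvalue (spectral radius) = 3.618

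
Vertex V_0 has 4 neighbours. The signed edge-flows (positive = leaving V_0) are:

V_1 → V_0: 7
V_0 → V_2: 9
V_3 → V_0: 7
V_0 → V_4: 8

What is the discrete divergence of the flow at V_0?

Divergence = sum of outgoing flows = (-7) + 9 + (-7) + 8 = 3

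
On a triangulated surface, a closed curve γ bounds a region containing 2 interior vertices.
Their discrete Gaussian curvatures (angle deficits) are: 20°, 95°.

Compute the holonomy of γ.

Holonomy = total enclosed curvature = 20° + 95° = 115°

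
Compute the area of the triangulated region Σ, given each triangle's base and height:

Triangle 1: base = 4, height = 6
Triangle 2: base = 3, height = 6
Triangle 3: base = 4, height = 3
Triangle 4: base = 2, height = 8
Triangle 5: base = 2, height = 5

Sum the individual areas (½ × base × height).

(1/2)×4×6 + (1/2)×3×6 + (1/2)×4×3 + (1/2)×2×8 + (1/2)×2×5 = 40.0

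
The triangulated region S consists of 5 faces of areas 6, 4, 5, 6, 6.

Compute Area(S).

6 + 4 + 5 + 6 + 6 = 27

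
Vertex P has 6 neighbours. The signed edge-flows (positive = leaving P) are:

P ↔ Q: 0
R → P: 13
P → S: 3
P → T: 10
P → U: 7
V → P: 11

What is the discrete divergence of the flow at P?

Divergence = sum of outgoing flows = 0 + (-13) + 3 + 10 + 7 + (-11) = -4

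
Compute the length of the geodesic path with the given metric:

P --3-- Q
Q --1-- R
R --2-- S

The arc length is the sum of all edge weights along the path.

Arc length = 3 + 1 + 2 = 6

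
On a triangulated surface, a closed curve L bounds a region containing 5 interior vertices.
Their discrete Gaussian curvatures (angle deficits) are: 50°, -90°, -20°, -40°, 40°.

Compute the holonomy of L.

Holonomy = total enclosed curvature = 50° + (-90°) + (-20°) + (-40°) + 40° = -60°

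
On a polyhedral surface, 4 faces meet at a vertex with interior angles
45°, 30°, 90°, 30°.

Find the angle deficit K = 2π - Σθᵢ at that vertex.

Sum of angles = 195°. K = 360° - 195° = 165° = 11π/12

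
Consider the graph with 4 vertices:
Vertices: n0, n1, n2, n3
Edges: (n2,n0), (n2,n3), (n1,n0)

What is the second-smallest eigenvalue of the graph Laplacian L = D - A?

Degrees: deg(n0) = 2, deg(n1) = 1, deg(n2) = 2, deg(n3) = 1.
L = D − A with rows/columns ordered (n0, n1, n2, n3):
  [ 2, -1, -1,  0]
  [-1,  1,  0,  0]
  [-1,  0,  2, -1]
  [ 0,  0, -1,  1]
Characteristic polynomial: det(λI − L) = λ(λ² − 4λ + 2)(λ − 2).
Roots: λ = 0; (λ² − 4λ + 2) = 0 ⇒ λ = 2 ± √2 ≈ 0.5858, 3.4142; (λ − 2) = 0 ⇒ λ = 2.
(Check: the roots sum (with multiplicity) to 6, matching trace L = Σdeg = 2·3 = 6.)
Laplacian eigenvalues: [0.0, 0.5858, 2.0, 3.4142]. Algebraic connectivity (smallest non-zero eigenvalue) = 0.5858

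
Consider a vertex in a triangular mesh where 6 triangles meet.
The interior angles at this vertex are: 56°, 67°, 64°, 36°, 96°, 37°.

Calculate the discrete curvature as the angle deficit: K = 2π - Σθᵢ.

Sum of angles = 356°. K = 360° - 356° = 4° = π/45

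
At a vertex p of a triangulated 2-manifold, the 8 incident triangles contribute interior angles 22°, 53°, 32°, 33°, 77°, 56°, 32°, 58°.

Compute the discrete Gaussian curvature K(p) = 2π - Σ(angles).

Sum of angles = 363°. K = 360° - 363° = -3° = -π/60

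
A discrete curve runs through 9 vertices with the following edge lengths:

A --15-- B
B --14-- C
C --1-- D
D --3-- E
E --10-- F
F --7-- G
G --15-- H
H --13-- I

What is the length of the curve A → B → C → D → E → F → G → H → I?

Arc length = 15 + 14 + 1 + 3 + 10 + 7 + 15 + 13 = 78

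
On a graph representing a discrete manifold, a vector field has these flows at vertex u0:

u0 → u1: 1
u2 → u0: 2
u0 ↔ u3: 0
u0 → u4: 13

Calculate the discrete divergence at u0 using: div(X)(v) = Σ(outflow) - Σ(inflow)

Divergence = sum of outgoing flows = 1 + (-2) + 0 + 13 = 12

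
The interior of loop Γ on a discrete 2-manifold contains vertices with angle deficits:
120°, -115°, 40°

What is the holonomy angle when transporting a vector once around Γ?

Holonomy = total enclosed curvature = 120° + (-115°) + 40° = 45°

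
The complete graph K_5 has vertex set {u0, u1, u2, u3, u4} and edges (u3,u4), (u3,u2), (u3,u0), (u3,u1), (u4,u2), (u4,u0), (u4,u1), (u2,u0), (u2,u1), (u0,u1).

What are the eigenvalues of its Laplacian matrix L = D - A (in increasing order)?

For the complete graph K_n, L = nI − J (J = all-ones matrix). J has eigenvalues n (once, eigenvector 𝟙) and 0 (multiplicity n−1), so L has eigenvalues 0 (once) and n (multiplicity n−1). Here n = 5: eigenvalue 0 once and 5 with multiplicity 4.
Laplacian eigenvalues (increasing order): [0.0, 5.0, 5.0, 5.0, 5.0]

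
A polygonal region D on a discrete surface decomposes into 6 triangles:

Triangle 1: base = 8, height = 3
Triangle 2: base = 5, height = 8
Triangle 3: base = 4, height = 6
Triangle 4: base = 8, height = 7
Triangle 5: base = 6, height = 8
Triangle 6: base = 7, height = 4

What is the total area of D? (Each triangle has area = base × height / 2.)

(1/2)×8×3 + (1/2)×5×8 + (1/2)×4×6 + (1/2)×8×7 + (1/2)×6×8 + (1/2)×7×4 = 110.0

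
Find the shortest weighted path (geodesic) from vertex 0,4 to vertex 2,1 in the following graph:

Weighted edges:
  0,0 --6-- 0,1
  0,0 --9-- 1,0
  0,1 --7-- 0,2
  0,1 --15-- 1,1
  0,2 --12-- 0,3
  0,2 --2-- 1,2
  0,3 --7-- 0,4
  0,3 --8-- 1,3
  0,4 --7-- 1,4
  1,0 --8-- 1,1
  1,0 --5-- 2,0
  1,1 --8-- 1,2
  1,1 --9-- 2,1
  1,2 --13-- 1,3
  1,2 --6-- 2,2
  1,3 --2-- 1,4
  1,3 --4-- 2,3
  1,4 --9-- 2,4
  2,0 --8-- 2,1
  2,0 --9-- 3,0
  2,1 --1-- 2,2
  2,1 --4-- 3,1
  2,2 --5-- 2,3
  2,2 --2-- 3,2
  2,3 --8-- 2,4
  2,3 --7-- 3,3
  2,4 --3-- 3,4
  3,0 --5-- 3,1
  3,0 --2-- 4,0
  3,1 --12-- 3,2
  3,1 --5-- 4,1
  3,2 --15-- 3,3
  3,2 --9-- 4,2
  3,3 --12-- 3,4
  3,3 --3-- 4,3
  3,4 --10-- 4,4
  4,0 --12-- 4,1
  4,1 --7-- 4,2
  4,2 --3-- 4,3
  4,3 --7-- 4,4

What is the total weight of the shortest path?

Shortest path: 0,4 → 1,4 → 1,3 → 2,3 → 2,2 → 2,1, total weight = 19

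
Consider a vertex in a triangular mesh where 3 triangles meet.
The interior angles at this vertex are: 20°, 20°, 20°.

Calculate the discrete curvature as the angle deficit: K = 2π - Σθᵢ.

Sum of angles = 60°. K = 360° - 60° = 300° = 5π/3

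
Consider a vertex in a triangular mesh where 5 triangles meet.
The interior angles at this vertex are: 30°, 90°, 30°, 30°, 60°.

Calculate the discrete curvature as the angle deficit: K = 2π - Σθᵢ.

Sum of angles = 240°. K = 360° - 240° = 120°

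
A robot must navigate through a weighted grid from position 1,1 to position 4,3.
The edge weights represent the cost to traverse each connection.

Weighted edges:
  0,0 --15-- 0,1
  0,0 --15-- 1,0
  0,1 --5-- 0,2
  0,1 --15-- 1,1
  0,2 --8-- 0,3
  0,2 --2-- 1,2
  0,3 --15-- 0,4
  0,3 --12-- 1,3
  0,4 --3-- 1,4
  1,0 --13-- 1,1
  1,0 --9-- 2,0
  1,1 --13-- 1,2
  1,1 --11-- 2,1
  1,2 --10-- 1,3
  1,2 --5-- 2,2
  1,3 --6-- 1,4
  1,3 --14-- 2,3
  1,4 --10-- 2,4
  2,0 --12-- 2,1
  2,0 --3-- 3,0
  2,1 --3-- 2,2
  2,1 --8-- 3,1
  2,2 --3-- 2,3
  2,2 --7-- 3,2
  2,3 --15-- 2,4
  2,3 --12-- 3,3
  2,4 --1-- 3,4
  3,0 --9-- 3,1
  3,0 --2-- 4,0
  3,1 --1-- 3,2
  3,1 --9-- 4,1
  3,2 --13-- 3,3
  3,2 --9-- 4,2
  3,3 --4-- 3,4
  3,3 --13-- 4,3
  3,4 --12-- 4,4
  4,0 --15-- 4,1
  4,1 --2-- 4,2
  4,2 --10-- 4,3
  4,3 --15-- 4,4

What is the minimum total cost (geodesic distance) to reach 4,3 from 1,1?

Shortest path: 1,1 → 2,1 → 3,1 → 3,2 → 4,2 → 4,3, total weight = 39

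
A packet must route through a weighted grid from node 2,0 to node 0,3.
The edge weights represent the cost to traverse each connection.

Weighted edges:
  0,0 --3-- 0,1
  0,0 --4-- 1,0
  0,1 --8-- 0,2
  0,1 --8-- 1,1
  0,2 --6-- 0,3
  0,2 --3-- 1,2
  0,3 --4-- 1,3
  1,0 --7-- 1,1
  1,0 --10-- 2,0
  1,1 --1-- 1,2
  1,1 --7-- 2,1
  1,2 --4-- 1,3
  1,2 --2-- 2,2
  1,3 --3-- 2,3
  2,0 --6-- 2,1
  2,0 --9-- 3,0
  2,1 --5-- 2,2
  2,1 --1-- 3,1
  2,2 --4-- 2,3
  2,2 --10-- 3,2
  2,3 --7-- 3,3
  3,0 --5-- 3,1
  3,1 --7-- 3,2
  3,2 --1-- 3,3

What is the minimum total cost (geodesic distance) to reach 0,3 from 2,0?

Shortest path: 2,0 → 2,1 → 2,2 → 1,2 → 1,3 → 0,3, total weight = 21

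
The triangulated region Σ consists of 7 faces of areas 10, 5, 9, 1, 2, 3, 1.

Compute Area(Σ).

10 + 5 + 9 + 1 + 2 + 3 + 1 = 31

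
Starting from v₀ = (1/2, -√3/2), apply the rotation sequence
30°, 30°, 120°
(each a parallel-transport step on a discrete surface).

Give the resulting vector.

Total rotation: 30° + 30° + 120° = 180°. Final vector: (-0.5000, 0.8660)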